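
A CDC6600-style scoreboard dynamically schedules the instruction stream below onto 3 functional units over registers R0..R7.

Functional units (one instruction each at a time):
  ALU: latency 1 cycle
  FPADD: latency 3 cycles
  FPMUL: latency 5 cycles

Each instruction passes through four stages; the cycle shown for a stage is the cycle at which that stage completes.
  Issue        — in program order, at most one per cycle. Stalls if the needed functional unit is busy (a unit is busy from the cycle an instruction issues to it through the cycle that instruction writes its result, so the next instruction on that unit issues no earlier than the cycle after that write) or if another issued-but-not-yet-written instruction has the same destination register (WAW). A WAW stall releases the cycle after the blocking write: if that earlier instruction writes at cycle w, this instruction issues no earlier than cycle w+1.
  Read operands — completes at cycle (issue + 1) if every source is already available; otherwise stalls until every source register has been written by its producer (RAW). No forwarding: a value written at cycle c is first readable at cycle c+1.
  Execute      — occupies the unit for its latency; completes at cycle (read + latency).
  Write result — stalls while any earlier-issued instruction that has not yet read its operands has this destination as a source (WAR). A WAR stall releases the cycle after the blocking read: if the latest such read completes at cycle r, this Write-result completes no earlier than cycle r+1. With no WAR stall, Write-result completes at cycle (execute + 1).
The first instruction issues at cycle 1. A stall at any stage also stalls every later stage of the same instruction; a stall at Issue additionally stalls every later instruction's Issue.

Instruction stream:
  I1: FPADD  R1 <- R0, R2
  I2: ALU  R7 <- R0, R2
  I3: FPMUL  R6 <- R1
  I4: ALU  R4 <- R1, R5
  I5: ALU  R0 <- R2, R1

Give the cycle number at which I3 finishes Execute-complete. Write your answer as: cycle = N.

[I1] 1/2/5/6
[I2] 2/3/4/5
[I3] 3/7/12/13  (RAW R1: wait I1 write@6)
[I4] 6/7/8/9  (struct: ALU busy until I2 writes@5)
[I5] 10/11/12/13  (struct: ALU busy until I4 writes@9)

cycle = 12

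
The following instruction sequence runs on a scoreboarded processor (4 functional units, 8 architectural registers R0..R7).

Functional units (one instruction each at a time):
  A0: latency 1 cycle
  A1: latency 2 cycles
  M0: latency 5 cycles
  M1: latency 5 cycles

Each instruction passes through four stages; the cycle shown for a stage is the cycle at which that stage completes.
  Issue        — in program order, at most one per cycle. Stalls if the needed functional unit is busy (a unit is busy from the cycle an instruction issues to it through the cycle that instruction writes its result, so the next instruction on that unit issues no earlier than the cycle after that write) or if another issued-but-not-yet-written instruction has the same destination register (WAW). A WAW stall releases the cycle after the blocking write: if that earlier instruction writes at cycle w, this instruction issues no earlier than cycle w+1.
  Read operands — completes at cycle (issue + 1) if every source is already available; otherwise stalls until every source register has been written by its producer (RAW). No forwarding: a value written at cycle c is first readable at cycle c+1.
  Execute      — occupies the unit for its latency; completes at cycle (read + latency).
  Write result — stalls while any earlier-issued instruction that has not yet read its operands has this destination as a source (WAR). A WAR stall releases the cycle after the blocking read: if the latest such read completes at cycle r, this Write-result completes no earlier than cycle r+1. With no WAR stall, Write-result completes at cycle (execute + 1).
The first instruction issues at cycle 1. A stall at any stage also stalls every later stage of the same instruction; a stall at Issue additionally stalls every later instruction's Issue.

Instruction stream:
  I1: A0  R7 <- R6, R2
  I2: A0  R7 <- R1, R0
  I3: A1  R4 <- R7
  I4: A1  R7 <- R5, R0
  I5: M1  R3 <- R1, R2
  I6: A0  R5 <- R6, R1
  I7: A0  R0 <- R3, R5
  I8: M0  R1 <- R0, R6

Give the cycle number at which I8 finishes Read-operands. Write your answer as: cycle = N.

[I1] 1/2/3/4
[I2] 5/6/7/8  (struct: A0 busy until I1 writes@4)
[I3] 6/9/11/12  (RAW R7: wait I2 write@8)
[I4] 13/14/16/17  (struct: A1 busy until I3 writes@12)
[I5] 14/15/20/21
[I6] 15/16/17/18
[I7] 19/22/23/24  (struct: A0 busy until I6 writes@18; RAW R3: wait I5 write@21)
[I8] 20/25/30/31  (RAW R0: wait I7 write@24)

cycle = 25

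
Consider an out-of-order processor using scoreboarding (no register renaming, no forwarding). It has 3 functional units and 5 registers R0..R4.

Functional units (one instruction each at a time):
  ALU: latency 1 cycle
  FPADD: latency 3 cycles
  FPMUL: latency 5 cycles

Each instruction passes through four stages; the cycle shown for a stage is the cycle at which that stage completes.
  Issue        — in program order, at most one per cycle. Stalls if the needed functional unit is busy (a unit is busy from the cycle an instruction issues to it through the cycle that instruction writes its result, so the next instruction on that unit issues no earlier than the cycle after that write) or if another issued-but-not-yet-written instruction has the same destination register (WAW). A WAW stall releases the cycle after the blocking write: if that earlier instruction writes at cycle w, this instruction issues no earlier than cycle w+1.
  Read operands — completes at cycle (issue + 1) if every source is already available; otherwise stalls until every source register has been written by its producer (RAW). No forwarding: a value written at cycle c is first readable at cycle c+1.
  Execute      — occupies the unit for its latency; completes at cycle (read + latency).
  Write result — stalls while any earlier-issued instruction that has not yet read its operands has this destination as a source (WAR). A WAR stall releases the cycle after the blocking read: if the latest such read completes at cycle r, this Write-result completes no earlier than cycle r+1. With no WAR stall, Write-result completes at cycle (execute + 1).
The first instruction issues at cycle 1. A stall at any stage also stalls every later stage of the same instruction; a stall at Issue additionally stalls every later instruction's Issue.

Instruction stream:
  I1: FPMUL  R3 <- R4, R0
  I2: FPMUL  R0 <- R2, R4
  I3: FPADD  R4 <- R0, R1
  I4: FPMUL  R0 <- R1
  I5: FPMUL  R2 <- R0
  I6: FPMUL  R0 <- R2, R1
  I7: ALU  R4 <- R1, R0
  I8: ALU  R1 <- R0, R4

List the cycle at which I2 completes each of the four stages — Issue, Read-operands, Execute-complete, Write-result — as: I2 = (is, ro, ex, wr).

[1] I1 dispatched to FPMUL
[2] I1 operands ready
[7] I1 complete
[8] R3←I1
[9] I2 dispatched to FPMUL
[10] I2 operands ready; I3 dispatched to FPADD
[15] I2 complete
[16] R0←I2
[17] I3 operands ready; I4 dispatched to FPMUL
[18] I4 operands ready
[20] I3 complete
[21] R4←I3
[23] I4 complete
[24] R0←I4
[25] I5 dispatched to FPMUL
[26] I5 operands ready
[31] I5 complete
[32] R2←I5
[33] I6 dispatched to FPMUL
[34] I6 operands ready; I7 dispatched to ALU
[39] I6 complete
[40] R0←I6
[41] I7 operands ready
[42] I7 complete
[43] R4←I7
[44] I8 dispatched to ALU
[45] I8 operands ready
[46] I8 complete
[47] R1←I8

I2 = (9, 10, 15, 16)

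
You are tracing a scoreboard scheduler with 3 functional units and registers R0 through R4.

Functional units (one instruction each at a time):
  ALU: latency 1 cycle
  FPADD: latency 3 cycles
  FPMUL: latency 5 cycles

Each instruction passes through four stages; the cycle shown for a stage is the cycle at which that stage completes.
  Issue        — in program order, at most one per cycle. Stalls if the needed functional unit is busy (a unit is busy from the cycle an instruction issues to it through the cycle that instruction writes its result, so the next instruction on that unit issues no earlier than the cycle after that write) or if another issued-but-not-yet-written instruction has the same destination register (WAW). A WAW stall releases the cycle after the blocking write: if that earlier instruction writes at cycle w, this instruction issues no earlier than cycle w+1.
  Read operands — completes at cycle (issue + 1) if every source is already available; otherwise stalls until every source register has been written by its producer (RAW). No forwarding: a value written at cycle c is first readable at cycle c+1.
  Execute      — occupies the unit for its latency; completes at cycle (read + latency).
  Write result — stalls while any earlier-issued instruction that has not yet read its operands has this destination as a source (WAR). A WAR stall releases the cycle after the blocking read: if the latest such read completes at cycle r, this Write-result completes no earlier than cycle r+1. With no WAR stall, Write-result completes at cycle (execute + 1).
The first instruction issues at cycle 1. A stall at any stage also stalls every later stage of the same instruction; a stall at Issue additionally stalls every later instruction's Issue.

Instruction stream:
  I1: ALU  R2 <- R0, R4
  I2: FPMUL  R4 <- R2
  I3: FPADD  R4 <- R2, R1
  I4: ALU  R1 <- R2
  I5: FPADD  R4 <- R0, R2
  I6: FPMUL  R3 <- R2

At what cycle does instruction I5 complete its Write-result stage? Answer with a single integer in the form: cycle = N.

cycle = 23

t=1  I1 dispatched to ALU
t=2  I1 operands ready; I2 dispatched to FPMUL
t=3  I1 complete
t=4  R2←I1
t=5  I2 operands ready
t=10  I2 complete
t=11  R4←I2
t=12  I3 dispatched to FPADD
t=13  I3 operands ready; I4 dispatched to ALU
t=14  I4 operands ready
t=15  I4 complete
t=16  I3 complete; R1←I4
t=17  R4←I3
t=18  I5 dispatched to FPADD
t=19  I5 operands ready; I6 dispatched to FPMUL
t=20  I6 operands ready
t=22  I5 complete
t=23  R4←I5
t=25  I6 complete
t=26  R3←I6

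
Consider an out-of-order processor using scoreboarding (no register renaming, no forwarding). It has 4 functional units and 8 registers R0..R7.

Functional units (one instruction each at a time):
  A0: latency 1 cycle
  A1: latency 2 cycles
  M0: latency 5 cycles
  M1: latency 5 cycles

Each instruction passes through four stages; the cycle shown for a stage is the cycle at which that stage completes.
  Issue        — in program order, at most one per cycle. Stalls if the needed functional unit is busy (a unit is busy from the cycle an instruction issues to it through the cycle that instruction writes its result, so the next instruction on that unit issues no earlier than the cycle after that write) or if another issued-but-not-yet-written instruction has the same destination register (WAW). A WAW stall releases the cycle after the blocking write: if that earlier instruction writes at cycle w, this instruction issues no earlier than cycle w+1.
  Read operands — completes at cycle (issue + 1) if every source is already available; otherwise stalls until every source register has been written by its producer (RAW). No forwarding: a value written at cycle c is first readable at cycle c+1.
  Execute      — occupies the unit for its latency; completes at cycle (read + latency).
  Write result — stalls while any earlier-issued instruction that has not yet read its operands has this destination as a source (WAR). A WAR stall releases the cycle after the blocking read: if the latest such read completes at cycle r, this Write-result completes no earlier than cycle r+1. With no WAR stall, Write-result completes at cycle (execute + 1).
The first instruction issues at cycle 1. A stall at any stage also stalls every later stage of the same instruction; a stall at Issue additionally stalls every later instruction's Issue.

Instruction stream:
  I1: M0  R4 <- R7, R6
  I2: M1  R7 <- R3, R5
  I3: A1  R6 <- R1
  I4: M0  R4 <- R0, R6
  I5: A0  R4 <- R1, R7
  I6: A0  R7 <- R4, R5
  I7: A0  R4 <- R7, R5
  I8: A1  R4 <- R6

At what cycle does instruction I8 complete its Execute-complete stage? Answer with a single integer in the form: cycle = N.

cycle = 32

  I1 | 1 | 2 | 7 | 8
  I2 | 2 | 3 | 8 | 9
  I3 | 3 | 4 | 6 | 7
  I4 | 9 | 10 | 15 | 16   struct: M0 busy until I1 writes@8
  I5 | 17 | 18 | 19 | 20   WAW R4: wait I4 write@16
  I6 | 21 | 22 | 23 | 24   struct: A0 busy until I5 writes@20
  I7 | 25 | 26 | 27 | 28   struct: A0 busy until I6 writes@24
  I8 | 29 | 30 | 32 | 33   WAW R4: wait I7 write@28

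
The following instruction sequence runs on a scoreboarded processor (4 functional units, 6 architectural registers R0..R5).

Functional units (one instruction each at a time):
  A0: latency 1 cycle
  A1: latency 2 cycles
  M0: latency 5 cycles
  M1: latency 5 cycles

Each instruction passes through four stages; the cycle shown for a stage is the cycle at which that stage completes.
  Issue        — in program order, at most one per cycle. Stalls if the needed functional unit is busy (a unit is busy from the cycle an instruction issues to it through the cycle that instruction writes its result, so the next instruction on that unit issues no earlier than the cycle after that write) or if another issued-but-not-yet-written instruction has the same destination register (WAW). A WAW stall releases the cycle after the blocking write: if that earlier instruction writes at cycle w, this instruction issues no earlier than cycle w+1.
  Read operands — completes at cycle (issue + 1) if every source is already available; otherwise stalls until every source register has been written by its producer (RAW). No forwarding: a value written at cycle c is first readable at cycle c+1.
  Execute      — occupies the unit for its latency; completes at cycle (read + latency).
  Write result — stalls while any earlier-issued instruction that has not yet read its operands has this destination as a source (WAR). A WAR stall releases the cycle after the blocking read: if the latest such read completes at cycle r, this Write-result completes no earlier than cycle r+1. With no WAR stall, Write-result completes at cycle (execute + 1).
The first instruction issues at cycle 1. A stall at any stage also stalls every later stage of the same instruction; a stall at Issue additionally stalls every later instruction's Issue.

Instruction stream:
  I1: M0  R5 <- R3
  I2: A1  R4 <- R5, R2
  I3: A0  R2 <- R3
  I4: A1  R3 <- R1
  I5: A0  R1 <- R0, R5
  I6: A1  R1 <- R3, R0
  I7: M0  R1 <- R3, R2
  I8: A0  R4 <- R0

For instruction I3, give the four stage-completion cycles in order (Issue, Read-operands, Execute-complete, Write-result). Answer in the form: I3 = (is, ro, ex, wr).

1) issue 1, read 2, done 7, write 8
2) issue 2, read 9, done 11, write 12  <RAW R5: wait I1 write@8>
3) issue 3, read 4, done 5, write 10  <WAR R2: wait I2 read@9>
4) issue 13, read 14, done 16, write 17  <struct: A1 busy until I2 writes@12>
5) issue 14, read 15, done 16, write 17
6) issue 18, read 19, done 21, write 22  <WAW R1: wait I5 write@17>
7) issue 23, read 24, done 29, write 30  <WAW R1: wait I6 write@22>
8) issue 24, read 25, done 26, write 27

I3 = (3, 4, 5, 10)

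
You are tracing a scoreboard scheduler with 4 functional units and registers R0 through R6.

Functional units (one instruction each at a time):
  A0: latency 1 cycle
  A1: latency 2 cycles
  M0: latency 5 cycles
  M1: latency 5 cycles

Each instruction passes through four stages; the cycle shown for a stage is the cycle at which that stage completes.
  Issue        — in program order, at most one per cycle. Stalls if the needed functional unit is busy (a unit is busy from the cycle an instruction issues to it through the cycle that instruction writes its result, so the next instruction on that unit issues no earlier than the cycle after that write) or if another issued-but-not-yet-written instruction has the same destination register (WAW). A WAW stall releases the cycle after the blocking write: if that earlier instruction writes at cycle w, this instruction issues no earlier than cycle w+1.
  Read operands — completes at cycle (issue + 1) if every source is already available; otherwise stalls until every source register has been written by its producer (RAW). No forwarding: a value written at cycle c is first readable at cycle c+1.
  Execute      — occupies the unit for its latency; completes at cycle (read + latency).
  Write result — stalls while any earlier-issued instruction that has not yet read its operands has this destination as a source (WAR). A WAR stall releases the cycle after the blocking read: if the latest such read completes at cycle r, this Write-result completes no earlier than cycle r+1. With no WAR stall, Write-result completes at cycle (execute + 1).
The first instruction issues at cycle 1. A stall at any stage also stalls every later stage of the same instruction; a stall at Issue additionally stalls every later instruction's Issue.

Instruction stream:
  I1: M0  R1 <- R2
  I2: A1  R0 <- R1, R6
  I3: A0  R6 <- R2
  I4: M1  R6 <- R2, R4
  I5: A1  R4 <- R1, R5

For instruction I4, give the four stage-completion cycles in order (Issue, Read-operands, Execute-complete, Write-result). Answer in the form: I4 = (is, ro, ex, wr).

I1 -> (1, 2, 7, 8)
I2 -> (2, 9, 11, 12)  // RAW R1: wait I1 write@8
I3 -> (3, 4, 5, 10)  // WAR R6: wait I2 read@9
I4 -> (11, 12, 17, 18)  // WAW R6: wait I3 write@10
I5 -> (13, 14, 16, 17)  // struct: A1 busy until I2 writes@12

I4 = (11, 12, 17, 18)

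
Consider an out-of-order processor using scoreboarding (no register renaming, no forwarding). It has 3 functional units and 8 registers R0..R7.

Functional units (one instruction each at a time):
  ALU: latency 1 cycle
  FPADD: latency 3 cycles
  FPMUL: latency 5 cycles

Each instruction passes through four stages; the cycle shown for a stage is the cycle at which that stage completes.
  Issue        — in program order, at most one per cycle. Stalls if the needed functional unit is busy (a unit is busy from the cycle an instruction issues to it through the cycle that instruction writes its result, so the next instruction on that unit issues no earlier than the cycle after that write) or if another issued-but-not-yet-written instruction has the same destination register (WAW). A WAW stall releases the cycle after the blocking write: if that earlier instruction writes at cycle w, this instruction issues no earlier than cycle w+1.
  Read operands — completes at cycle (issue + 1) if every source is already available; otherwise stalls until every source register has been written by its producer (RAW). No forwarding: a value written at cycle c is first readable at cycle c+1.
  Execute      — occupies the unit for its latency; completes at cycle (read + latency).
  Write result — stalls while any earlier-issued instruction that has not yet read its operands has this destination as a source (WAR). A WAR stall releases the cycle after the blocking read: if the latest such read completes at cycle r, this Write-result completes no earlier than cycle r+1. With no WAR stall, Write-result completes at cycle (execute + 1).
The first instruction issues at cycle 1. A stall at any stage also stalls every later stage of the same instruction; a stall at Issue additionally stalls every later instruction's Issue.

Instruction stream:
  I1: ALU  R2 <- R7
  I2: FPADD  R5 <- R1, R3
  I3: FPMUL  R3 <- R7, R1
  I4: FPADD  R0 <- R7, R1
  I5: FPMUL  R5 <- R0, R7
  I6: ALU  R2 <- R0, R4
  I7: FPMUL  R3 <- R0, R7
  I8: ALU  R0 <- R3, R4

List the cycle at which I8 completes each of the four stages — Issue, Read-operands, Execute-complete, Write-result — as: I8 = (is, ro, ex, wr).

c1: I1→ALU
c2: I1 RO; I2→FPADD
c3: I1 EX; I2 RO; I3→FPMUL
c4: I1 WR R2; I3 RO
c6: I2 EX
c7: I2 WR R5
c8: I4→FPADD
c9: I3 EX; I4 RO
c10: I3 WR R3
c11: I5→FPMUL
c12: I4 EX; I6→ALU
c13: I4 WR R0
c14: I5 RO; I6 RO
c15: I6 EX
c16: I6 WR R2
c19: I5 EX
c20: I5 WR R5
c21: I7→FPMUL
c22: I7 RO; I8→ALU
c27: I7 EX
c28: I7 WR R3
c29: I8 RO
c30: I8 EX
c31: I8 WR R0

I8 = (22, 29, 30, 31)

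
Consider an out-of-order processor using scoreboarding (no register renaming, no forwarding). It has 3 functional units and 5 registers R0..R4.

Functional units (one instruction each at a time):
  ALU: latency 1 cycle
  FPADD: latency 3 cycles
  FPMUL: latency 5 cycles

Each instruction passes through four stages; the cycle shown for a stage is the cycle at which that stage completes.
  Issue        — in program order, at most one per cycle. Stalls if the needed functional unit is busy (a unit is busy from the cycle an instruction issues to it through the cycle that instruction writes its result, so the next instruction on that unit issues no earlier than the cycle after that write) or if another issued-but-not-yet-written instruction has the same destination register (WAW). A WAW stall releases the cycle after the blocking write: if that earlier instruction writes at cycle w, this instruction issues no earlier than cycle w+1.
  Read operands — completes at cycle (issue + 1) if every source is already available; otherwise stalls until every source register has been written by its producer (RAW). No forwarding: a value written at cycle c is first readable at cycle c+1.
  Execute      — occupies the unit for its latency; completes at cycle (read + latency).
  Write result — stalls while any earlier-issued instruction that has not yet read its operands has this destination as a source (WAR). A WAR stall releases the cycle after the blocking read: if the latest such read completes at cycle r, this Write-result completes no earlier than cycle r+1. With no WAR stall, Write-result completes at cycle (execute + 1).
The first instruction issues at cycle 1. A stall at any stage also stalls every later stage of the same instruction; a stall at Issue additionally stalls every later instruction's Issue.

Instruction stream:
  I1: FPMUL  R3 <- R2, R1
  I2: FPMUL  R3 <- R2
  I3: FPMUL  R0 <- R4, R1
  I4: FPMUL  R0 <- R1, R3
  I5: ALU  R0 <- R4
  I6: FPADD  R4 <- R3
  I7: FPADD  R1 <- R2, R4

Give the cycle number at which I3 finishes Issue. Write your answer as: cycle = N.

cycle = 17

I1  is:1  ro:2  ex:7  wr:8
I2  is:9  ro:10  ex:15  wr:16  — struct: FPMUL busy until I1 writes@8
I3  is:17  ro:18  ex:23  wr:24  — struct: FPMUL busy until I2 writes@16
I4  is:25  ro:26  ex:31  wr:32  — struct: FPMUL busy until I3 writes@24
I5  is:33  ro:34  ex:35  wr:36  — WAW R0: wait I4 write@32
I6  is:34  ro:35  ex:38  wr:39
I7  is:40  ro:41  ex:44  wr:45  — struct: FPADD busy until I6 writes@39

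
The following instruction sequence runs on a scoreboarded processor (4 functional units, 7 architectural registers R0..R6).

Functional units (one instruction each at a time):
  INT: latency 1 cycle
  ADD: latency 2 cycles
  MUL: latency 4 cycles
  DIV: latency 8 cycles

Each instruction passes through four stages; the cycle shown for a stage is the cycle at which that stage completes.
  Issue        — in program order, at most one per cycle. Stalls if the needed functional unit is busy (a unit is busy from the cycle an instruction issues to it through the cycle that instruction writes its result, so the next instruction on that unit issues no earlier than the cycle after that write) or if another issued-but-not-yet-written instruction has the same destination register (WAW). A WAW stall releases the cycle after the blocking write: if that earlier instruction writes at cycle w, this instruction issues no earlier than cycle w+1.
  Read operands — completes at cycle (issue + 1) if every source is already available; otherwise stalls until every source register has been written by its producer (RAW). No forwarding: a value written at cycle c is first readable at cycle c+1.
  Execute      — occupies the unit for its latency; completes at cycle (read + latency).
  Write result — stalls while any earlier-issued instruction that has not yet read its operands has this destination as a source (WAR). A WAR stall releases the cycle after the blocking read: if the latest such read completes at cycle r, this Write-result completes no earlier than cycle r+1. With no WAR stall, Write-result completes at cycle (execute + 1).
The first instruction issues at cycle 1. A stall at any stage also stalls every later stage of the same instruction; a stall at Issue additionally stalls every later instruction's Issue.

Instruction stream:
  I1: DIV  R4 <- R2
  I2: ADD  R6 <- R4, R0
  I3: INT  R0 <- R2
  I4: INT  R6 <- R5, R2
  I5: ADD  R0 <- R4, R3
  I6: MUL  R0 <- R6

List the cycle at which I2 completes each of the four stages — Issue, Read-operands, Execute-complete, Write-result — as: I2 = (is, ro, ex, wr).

I2 = (2, 12, 14, 15)

[1] I1 dispatched to DIV
[2] I1 operands ready · I2 dispatched to ADD
[3] I3 dispatched to INT
[4] I3 operands ready
[5] I3 complete
[10] I1 complete
[11] R4←I1
[12] I2 operands ready
[13] R0←I3
[14] I2 complete
[15] R6←I2
[16] I4 dispatched to INT
[17] I4 operands ready · I5 dispatched to ADD
[18] I4 complete · I5 operands ready
[19] R6←I4
[20] I5 complete
[21] R0←I5
[22] I6 dispatched to MUL
[23] I6 operands ready
[27] I6 complete
[28] R0←I6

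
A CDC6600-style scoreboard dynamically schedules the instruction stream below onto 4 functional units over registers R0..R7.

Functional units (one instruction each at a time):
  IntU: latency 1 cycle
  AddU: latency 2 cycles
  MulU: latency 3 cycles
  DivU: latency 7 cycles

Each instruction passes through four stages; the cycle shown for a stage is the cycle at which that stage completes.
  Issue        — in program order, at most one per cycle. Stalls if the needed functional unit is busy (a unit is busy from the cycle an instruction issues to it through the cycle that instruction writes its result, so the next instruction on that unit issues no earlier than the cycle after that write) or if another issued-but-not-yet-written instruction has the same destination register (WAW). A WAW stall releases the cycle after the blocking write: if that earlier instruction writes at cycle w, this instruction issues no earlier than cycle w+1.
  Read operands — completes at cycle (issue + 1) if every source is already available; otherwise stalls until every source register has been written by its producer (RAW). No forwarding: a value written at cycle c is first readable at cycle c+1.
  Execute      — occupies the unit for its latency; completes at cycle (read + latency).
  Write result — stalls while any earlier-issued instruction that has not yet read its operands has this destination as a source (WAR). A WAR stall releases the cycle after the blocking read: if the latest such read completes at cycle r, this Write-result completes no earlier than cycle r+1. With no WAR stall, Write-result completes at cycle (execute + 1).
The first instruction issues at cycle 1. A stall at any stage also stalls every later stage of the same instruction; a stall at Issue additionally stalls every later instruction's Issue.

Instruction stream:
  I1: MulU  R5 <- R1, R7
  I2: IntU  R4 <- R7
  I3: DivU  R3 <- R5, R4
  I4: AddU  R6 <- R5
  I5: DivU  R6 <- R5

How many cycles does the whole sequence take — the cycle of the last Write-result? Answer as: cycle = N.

cycle = 25

I1 -> (1, 2, 5, 6)
I2 -> (2, 3, 4, 5)
I3 -> (3, 7, 14, 15)  // RAW R5: wait I1 write@6
I4 -> (4, 7, 9, 10)  // RAW R5: wait I1 write@6
I5 -> (16, 17, 24, 25)  // struct: DivU busy until I3 writes@15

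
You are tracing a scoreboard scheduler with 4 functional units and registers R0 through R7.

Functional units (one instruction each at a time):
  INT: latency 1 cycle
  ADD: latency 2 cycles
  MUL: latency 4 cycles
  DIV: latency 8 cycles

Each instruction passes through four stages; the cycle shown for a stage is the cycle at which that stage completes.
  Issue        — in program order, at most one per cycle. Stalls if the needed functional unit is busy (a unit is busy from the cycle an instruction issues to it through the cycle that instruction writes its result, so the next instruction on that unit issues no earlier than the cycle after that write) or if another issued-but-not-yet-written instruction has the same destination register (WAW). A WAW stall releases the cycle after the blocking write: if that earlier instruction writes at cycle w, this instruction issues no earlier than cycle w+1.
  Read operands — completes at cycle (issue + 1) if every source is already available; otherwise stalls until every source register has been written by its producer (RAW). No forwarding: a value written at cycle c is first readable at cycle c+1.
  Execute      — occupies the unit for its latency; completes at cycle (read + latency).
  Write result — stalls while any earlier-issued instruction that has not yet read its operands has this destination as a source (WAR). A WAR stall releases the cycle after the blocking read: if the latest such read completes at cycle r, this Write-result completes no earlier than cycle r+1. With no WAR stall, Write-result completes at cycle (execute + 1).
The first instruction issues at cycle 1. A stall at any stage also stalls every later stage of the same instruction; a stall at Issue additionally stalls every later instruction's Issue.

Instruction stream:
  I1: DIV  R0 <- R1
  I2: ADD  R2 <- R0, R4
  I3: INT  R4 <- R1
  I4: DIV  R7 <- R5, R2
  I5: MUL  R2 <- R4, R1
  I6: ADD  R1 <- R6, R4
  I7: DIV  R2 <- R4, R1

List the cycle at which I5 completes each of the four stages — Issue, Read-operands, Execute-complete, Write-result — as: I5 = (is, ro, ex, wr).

I1 -> (1, 2, 10, 11)
I2 -> (2, 12, 14, 15)  // RAW R0: wait I1 write@11
I3 -> (3, 4, 5, 13)  // WAR R4: wait I2 read@12
I4 -> (12, 16, 24, 25)  // struct: DIV busy until I1 writes@11, RAW R2: wait I2 write@15
I5 -> (16, 17, 21, 22)  // WAW R2: wait I2 write@15
I6 -> (17, 18, 20, 21)
I7 -> (26, 27, 35, 36)  // struct: DIV busy until I4 writes@25

I5 = (16, 17, 21, 22)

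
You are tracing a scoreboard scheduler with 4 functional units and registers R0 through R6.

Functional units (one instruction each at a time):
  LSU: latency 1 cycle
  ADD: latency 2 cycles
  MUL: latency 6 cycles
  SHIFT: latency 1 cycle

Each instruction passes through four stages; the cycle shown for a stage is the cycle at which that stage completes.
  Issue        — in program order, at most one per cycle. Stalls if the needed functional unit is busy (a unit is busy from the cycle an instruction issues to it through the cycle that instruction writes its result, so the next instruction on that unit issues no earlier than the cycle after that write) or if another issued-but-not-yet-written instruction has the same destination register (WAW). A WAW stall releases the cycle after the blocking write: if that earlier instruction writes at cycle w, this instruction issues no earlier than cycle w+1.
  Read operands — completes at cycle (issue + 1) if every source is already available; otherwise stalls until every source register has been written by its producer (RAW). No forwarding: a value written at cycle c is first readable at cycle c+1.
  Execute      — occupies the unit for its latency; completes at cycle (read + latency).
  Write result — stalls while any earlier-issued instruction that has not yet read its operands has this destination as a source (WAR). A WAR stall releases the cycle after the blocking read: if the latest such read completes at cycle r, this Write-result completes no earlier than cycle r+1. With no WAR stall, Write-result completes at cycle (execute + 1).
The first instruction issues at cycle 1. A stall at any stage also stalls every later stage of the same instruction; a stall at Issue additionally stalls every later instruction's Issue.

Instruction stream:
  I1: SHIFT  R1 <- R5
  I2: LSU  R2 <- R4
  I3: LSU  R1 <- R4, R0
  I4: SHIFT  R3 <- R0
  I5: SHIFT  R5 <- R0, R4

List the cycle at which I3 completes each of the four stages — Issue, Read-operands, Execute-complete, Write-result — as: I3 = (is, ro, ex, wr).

I3 = (6, 7, 8, 9)

I1  is:1  ro:2  ex:3  wr:4
I2  is:2  ro:3  ex:4  wr:5
I3  is:6  ro:7  ex:8  wr:9  — struct: LSU busy until I2 writes@5
I4  is:7  ro:8  ex:9  wr:10
I5  is:11  ro:12  ex:13  wr:14  — struct: SHIFT busy until I4 writes@10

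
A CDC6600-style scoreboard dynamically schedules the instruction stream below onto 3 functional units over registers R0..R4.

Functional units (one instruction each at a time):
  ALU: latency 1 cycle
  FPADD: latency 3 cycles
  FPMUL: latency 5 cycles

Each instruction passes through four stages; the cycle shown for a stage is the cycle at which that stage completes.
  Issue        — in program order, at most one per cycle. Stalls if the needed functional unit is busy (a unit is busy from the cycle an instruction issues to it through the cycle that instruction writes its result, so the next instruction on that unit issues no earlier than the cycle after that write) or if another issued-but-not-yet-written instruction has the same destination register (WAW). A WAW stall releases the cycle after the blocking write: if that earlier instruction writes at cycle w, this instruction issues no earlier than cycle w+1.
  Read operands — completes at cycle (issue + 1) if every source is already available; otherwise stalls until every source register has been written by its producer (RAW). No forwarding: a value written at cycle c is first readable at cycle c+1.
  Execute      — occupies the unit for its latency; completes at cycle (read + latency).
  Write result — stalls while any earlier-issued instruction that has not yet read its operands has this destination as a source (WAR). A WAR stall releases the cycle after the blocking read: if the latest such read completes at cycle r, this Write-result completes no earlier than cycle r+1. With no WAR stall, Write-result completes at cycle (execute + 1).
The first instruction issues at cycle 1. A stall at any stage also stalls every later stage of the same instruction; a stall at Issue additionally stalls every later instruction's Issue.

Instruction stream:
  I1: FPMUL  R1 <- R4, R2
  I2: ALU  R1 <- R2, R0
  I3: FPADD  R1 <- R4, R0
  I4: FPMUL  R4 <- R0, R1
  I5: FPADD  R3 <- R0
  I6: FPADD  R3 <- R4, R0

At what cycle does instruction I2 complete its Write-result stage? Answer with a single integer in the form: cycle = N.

cycle = 12

[I1] 1/2/7/8
[I2] 9/10/11/12  (WAW R1: wait I1 write@8)
[I3] 13/14/17/18  (WAW R1: wait I2 write@12)
[I4] 14/19/24/25  (RAW R1: wait I3 write@18)
[I5] 19/20/23/24  (struct: FPADD busy until I3 writes@18)
[I6] 25/26/29/30  (struct: FPADD busy until I5 writes@24)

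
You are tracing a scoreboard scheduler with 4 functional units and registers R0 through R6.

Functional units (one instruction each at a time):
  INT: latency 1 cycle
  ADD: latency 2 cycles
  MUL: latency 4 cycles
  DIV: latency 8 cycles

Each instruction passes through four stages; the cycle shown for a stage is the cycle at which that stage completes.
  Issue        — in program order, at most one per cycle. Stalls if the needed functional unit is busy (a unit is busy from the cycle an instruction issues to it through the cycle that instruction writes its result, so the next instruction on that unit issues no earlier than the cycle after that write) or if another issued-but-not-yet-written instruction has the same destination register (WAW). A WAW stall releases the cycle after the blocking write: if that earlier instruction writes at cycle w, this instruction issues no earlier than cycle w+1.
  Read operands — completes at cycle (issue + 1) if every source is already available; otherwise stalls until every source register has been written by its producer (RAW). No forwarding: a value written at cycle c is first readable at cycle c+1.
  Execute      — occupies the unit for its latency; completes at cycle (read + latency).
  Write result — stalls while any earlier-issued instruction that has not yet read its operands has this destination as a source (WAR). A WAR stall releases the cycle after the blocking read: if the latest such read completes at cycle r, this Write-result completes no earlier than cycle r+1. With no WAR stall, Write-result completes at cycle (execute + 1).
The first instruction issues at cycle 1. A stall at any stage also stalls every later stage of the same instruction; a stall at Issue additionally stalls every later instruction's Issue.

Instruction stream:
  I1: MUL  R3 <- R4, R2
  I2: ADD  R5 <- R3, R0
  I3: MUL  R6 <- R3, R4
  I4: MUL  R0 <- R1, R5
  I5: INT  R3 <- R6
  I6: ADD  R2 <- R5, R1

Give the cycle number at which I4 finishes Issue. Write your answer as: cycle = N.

c1: issue I1 (MUL)
c2: I1 read-ops | issue I2 (ADD)
c6: I1 finished on MUL
c7: I1→R3
c8: I2 read-ops | issue I3 (MUL)
c9: I3 read-ops
c10: I2 finished on ADD
c11: I2→R5
c13: I3 finished on MUL
c14: I3→R6
c15: issue I4 (MUL)
c16: I4 read-ops | issue I5 (INT)
c17: I5 read-ops | issue I6 (ADD)
c18: I5 finished on INT | I6 read-ops
c19: I5→R3
c20: I4 finished on MUL | I6 finished on ADD
c21: I4→R0 | I6→R2

cycle = 15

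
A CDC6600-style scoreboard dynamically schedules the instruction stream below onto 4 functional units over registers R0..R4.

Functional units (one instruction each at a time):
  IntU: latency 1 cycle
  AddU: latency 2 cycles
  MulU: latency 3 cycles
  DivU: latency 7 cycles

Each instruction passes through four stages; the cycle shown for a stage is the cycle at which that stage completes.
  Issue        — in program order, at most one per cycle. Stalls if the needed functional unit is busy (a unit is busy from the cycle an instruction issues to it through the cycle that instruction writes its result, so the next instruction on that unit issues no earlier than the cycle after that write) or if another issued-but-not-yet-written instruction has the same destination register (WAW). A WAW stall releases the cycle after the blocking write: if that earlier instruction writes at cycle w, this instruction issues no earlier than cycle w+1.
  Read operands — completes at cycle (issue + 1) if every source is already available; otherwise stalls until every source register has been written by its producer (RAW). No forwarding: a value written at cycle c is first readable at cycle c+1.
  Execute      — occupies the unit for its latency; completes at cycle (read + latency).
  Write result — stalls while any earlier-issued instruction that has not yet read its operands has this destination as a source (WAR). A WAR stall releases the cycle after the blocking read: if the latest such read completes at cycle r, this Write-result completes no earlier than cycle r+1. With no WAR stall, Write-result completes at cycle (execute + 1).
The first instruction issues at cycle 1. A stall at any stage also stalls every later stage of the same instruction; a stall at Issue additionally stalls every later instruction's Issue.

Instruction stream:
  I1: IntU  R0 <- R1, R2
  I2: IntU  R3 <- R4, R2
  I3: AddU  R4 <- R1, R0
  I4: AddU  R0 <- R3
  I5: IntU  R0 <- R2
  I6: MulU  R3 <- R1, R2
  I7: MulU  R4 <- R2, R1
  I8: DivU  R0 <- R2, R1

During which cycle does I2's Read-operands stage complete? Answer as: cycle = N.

cycle 1: I1 issues→IntU
cycle 2: I1 reads
cycle 3: I1 exec-done
cycle 4: I1 writes R0
cycle 5: I2 issues→IntU
cycle 6: I2 reads; I3 issues→AddU
cycle 7: I2 exec-done; I3 reads
cycle 8: I2 writes R3
cycle 9: I3 exec-done
cycle 10: I3 writes R4
cycle 11: I4 issues→AddU
cycle 12: I4 reads
cycle 14: I4 exec-done
cycle 15: I4 writes R0
cycle 16: I5 issues→IntU
cycle 17: I5 reads; I6 issues→MulU
cycle 18: I5 exec-done; I6 reads
cycle 19: I5 writes R0
cycle 21: I6 exec-done
cycle 22: I6 writes R3
cycle 23: I7 issues→MulU
cycle 24: I7 reads; I8 issues→DivU
cycle 25: I8 reads
cycle 27: I7 exec-done
cycle 28: I7 writes R4
cycle 32: I8 exec-done
cycle 33: I8 writes R0

cycle = 6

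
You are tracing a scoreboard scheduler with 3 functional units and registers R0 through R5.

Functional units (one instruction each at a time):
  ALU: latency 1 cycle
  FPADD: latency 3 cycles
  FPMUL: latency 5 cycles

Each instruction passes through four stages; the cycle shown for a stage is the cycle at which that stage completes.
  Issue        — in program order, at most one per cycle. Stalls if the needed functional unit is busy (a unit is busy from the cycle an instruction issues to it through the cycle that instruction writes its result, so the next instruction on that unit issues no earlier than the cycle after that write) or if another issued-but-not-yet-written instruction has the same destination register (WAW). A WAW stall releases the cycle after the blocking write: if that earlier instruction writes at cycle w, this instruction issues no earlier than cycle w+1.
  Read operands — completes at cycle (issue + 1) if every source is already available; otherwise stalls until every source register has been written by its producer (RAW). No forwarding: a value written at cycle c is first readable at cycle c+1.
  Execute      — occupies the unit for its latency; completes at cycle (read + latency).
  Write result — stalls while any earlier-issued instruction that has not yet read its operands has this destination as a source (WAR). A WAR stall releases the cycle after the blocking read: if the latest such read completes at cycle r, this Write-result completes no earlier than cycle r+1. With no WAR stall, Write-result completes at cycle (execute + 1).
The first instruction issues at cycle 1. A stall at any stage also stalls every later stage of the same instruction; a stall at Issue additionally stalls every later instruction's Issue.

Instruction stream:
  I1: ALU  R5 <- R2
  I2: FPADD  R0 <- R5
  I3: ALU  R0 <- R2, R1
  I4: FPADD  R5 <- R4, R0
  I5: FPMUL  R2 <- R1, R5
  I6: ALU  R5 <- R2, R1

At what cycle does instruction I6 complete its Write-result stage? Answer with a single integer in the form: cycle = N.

cycle = 28

  I1 | 1 | 2 | 3 | 4
  I2 | 2 | 5 | 8 | 9   RAW R5: wait I1 write@4
  I3 | 10 | 11 | 12 | 13   WAW R0: wait I2 write@9
  I4 | 11 | 14 | 17 | 18   RAW R0: wait I3 write@13
  I5 | 12 | 19 | 24 | 25   RAW R5: wait I4 write@18
  I6 | 19 | 26 | 27 | 28   WAW R5: wait I4 write@18 · RAW R2: wait I5 write@25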